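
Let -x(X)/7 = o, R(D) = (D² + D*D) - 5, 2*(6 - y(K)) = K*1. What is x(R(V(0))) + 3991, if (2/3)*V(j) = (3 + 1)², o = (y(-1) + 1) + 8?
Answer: 7765/2 ≈ 3882.5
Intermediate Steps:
y(K) = 6 - K/2
o = 31/2 (o = ((6 - ½*(-1)) + 1) + 8 = ((6 + ½) + 1) + 8 = (13/2 + 1) + 8 = 15/2 + 8 = 31/2 ≈ 15.500)
V(j) = 24 (V(j) = 3*(3 + 1)²/2 = (3/2)*4² = (3/2)*16 = 24)
R(D) = -5 + 2*D² (R(D) = (D² + D²) - 5 = 2*D² - 5 = -5 + 2*D²)
x(X) = -217/2 (x(X) = -7*31/2 = -217/2)
x(R(V(0))) + 3991 = -217/2 + 3991 = 7765/2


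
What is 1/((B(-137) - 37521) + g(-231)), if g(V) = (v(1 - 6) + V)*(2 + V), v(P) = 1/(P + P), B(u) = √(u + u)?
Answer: 1540090/23718799481 - 100*I*√274/23718799481 ≈ 6.4931e-5 - 6.9788e-8*I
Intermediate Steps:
B(u) = √2*√u (B(u) = √(2*u) = √2*√u)
v(P) = 1/(2*P)
g(V) = (2 + V)*(-⅒ + V) (g(V) = (1/(2*(1 - 6)) + V)*(2 + V) = ((½)/(-5) + V)*(2 + V) = ((½)*(-⅕) + V)*(2 + V) = (-⅒ + V)*(2 + V) = (2 + V)*(-⅒ + V))
1/((B(-137) - 37521) + g(-231)) = 1/((√2*√(-137) - 37521) + (-⅕ + (-231)² + (19/10)*(-231))) = 1/((√2*(I*√137) - 37521) + (-⅕ + 53361 - 4389/10)) = 1/((I*√274 - 37521) + 529219/10) = 1/((-37521 + I*√274) + 529219/10) = 1/(154009/10 + I*√274)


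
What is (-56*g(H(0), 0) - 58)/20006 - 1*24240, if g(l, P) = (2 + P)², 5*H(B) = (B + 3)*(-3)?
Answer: -242472861/10003 ≈ -24240.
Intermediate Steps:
H(B) = -9/5 - 3*B/5 (H(B) = ((B + 3)*(-3))/5 = ((3 + B)*(-3))/5 = (-9 - 3*B)/5 = -9/5 - 3*B/5)
(-56*g(H(0), 0) - 58)/20006 - 1*24240 = (-56*(2 + 0)² - 58)/20006 - 1*24240 = (-56*2² - 58)*(1/20006) - 24240 = (-56*4 - 58)*(1/20006) - 24240 = (-224 - 58)*(1/20006) - 24240 = -282*1/20006 - 24240 = -141/10003 - 24240 = -242472861/10003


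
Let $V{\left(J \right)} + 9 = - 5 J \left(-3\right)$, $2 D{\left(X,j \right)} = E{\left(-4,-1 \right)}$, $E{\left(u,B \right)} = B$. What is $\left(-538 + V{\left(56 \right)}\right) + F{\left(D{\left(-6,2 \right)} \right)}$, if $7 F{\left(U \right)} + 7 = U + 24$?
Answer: $\frac{4135}{14} \approx 295.36$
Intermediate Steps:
$D{\left(X,j \right)} = - \frac{1}{2}$ ($D{\left(X,j \right)} = \frac{1}{2} \left(-1\right) = - \frac{1}{2}$)
$V{\left(J \right)} = -9 + 15 J$ ($V{\left(J \right)} = -9 + - 5 J \left(-3\right) = -9 + 15 J$)
$F{\left(U \right)} = \frac{17}{7} + \frac{U}{7}$ ($F{\left(U \right)} = -1 + \frac{U + 24}{7} = -1 + \frac{24 + U}{7} = -1 + \left(\frac{24}{7} + \frac{U}{7}\right) = \frac{17}{7} + \frac{U}{7}$)
$\left(-538 + V{\left(56 \right)}\right) + F{\left(D{\left(-6,2 \right)} \right)} = \left(-538 + \left(-9 + 15 \cdot 56\right)\right) + \left(\frac{17}{7} + \frac{1}{7} \left(- \frac{1}{2}\right)\right) = \left(-538 + \left(-9 + 840\right)\right) + \left(\frac{17}{7} - \frac{1}{14}\right) = \left(-538 + 831\right) + \frac{33}{14} = 293 + \frac{33}{14} = \frac{4135}{14}$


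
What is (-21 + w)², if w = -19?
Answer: 1600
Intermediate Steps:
(-21 + w)² = (-21 - 19)² = (-40)² = 1600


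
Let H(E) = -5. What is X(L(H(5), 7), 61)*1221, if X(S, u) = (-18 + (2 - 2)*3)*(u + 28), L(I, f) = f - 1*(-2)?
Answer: -1956042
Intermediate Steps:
L(I, f) = 2 + f (L(I, f) = f + 2 = 2 + f)
X(S, u) = -504 - 18*u (X(S, u) = (-18 + 0*3)*(28 + u) = (-18 + 0)*(28 + u) = -18*(28 + u) = -504 - 18*u)
X(L(H(5), 7), 61)*1221 = (-504 - 18*61)*1221 = (-504 - 1098)*1221 = -1602*1221 = -1956042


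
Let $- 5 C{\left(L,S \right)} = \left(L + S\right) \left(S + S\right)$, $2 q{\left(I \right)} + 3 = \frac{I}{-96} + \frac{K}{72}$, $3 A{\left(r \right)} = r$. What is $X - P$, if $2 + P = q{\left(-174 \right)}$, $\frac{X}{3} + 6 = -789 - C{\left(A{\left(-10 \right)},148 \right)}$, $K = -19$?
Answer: $\frac{33567157}{1440} \approx 23311.0$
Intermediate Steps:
$A{\left(r \right)} = \frac{r}{3}$
$q{\left(I \right)} = - \frac{235}{144} - \frac{I}{192}$ ($q{\left(I \right)} = - \frac{3}{2} + \frac{\frac{I}{-96} - \frac{19}{72}}{2} = - \frac{3}{2} + \frac{I \left(- \frac{1}{96}\right) - \frac{19}{72}}{2} = - \frac{3}{2} + \frac{- \frac{I}{96} - \frac{19}{72}}{2} = - \frac{3}{2} + \frac{- \frac{19}{72} - \frac{I}{96}}{2} = - \frac{3}{2} - \left(\frac{19}{144} + \frac{I}{192}\right) = - \frac{235}{144} - \frac{I}{192}$)
$C{\left(L,S \right)} = - \frac{2 S \left(L + S\right)}{5}$ ($C{\left(L,S \right)} = - \frac{\left(L + S\right) \left(S + S\right)}{5} = - \frac{\left(L + S\right) 2 S}{5} = - \frac{2 S \left(L + S\right)}{5}$)
$X = \frac{116539}{5}$ ($X = -18 + 3 \left(-789 - \left(- \frac{2}{5}\right) 148 \left(\frac{1}{3} \left(-10\right) + 148\right)\right) = -18 + 3 \left(-789 - \left(- \frac{2}{5}\right) 148 \left(- \frac{10}{3} + 148\right)\right) = -18 + 3 \left(-789 - \left(- \frac{2}{5}\right) 148 \cdot \frac{434}{3}\right) = -18 + 3 \left(-789 - - \frac{128464}{15}\right) = -18 + 3 \left(-789 + \frac{128464}{15}\right) = -18 + 3 \cdot \frac{116629}{15} = -18 + \frac{116629}{5} = \frac{116539}{5} \approx 23308.0$)
$P = - \frac{785}{288}$ ($P = -2 - \frac{209}{288} = - \frac{785}{288} \approx -2.7257$)
$X - P = \frac{116539}{5} - - \frac{785}{288} = \frac{116539}{5} + \frac{785}{288} = \frac{33567157}{1440}$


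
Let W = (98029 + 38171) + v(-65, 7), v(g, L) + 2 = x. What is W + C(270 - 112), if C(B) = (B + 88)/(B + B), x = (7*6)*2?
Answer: 21532679/158 ≈ 1.3628e+5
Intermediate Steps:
x = 84 (x = 42*2 = 84)
v(g, L) = 82 (v(g, L) = -2 + 84 = 82)
W = 136282 (W = (98029 + 38171) + 82 = 136200 + 82 = 136282)
C(B) = (88 + B)/(2*B) (C(B) = (88 + B)/((2*B)) = (88 + B)*(1/(2*B)) = (88 + B)/(2*B))
W + C(270 - 112) = 136282 + (88 + (270 - 112))/(2*(270 - 112)) = 136282 + (½)*(88 + 158)/158 = 136282 + (½)*(1/158)*246 = 136282 + 123/158 = 21532679/158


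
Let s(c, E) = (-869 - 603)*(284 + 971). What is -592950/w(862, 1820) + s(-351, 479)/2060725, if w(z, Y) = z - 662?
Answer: -4889105443/1648580 ≈ -2965.6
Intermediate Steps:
w(z, Y) = -662 + z
s(c, E) = -1847360 (s(c, E) = -1472*1255 = -1847360)
-592950/w(862, 1820) + s(-351, 479)/2060725 = -592950/(-662 + 862) - 1847360/2060725 = -592950/200 - 1847360*1/2060725 = -592950*1/200 - 369472/412145 = -11859/4 - 369472/412145 = -4889105443/1648580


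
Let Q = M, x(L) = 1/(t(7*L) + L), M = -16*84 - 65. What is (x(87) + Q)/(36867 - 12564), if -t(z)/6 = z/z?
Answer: -114128/1968543 ≈ -0.057976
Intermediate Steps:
t(z) = -6 (t(z) = -6*z/z = -6*1 = -6)
M = -1409 (M = -1344 - 65 = -1409)
x(L) = 1/(-6 + L)
Q = -1409
(x(87) + Q)/(36867 - 12564) = (1/(-6 + 87) - 1409)/(36867 - 12564) = (1/81 - 1409)/24303 = (1/81 - 1409)*(1/24303) = -114128/81*1/24303 = -114128/1968543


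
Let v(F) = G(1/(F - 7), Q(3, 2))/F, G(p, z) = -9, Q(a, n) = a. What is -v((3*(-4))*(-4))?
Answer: 3/16 ≈ 0.18750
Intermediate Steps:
v(F) = -9/F
-v((3*(-4))*(-4)) = -(-9)/((3*(-4))*(-4)) = -(-9)/((-12*(-4))) = -(-9)/48 = -1*(-3/16) = 3/16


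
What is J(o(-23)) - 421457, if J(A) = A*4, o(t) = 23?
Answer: -421365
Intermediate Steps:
J(A) = 4*A
J(o(-23)) - 421457 = 4*23 - 421457 = 92 - 421457 = -421365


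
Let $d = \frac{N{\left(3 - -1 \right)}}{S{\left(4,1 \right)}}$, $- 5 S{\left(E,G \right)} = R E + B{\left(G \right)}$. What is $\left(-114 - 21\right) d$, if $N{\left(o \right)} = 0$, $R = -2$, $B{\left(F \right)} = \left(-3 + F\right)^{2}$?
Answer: $0$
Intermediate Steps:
$S{\left(E,G \right)} = - \frac{\left(-3 + G\right)^{2}}{5} + \frac{2 E}{5}$ ($S{\left(E,G \right)} = - \frac{- 2 E + \left(-3 + G\right)^{2}}{5} = - \frac{\left(-3 + G\right)^{2} - 2 E}{5} = - \frac{\left(-3 + G\right)^{2}}{5} + \frac{2 E}{5}$)
$d = 0$ ($d = \frac{0}{- \frac{\left(-3 + 1\right)^{2}}{5} + \frac{2}{5} \cdot 4} = \frac{0}{- \frac{\left(-2\right)^{2}}{5} + \frac{8}{5}} = \frac{0}{\left(- \frac{1}{5}\right) 4 + \frac{8}{5}} = \frac{0}{- \frac{4}{5} + \frac{8}{5}} = \frac{0}{\frac{4}{5}} = 0 \cdot \frac{5}{4} = 0$)
$\left(-114 - 21\right) d = \left(-114 - 21\right) 0 = \left(-135\right) 0 = 0$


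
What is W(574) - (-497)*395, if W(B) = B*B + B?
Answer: 526365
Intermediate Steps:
W(B) = B + B**2 (W(B) = B**2 + B = B + B**2)
W(574) - (-497)*395 = 574*(1 + 574) - (-497)*395 = 574*575 - 1*(-196315) = 330050 + 196315 = 526365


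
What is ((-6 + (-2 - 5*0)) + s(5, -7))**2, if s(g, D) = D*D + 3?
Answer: 1936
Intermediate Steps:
s(g, D) = 3 + D**2 (s(g, D) = D**2 + 3 = 3 + D**2)
((-6 + (-2 - 5*0)) + s(5, -7))**2 = ((-6 + (-2 - 5*0)) + (3 + (-7)**2))**2 = ((-6 + (-2 + 0)) + (3 + 49))**2 = ((-6 - 2) + 52)**2 = (-8 + 52)**2 = 44**2 = 1936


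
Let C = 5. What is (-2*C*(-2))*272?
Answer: 5440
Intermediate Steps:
(-2*C*(-2))*272 = (-2*5*(-2))*272 = -10*(-2)*272 = 20*272 = 5440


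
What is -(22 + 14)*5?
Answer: -180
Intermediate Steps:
-(22 + 14)*5 = -36*5 = -1*180 = -180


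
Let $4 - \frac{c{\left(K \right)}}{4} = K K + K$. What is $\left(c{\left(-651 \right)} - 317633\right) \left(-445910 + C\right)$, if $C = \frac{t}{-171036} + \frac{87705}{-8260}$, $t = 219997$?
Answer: $\frac{15829942557929973605}{17659467} \approx 8.964 \cdot 10^{11}$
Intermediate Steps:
$c{\left(K \right)} = 16 - 4 K - 4 K^{2}$ ($c{\left(K \right)} = 16 - 4 \left(K K + K\right) = 16 - 4 \left(K^{2} + K\right) = 16 - 4 \left(K + K^{2}\right) = 16 - \left(4 K + 4 K^{2}\right) = 16 - 4 K - 4 K^{2}$)
$C = - \frac{210223595}{17659467}$ ($C = \frac{219997}{-171036} + \frac{87705}{-8260} = 219997 \left(- \frac{1}{171036}\right) + 87705 \left(- \frac{1}{8260}\right) = - \frac{219997}{171036} - \frac{17541}{1652} = - \frac{210223595}{17659467} \approx -11.904$)
$\left(c{\left(-651 \right)} - 317633\right) \left(-445910 + C\right) = \left(\left(16 - -2604 - 4 \left(-651\right)^{2}\right) - 317633\right) \left(-445910 - \frac{210223595}{17659467}\right) = \left(\left(16 + 2604 - 1695204\right) - 317633\right) \left(- \frac{7874743153565}{17659467}\right) = \left(-1692584 - 317633\right) \left(- \frac{7874743153565}{17659467}\right) = \left(-2010217\right) \left(- \frac{7874743153565}{17659467}\right) = \frac{15829942557929973605}{17659467}$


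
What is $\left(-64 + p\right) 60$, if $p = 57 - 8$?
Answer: $-900$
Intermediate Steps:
$p = 49$ ($p = 57 - 8 = 49$)
$\left(-64 + p\right) 60 = \left(-64 + 49\right) 60 = \left(-15\right) 60 = -900$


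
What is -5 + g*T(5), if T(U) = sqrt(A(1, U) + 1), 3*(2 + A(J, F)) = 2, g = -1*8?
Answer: -5 - 8*I*sqrt(3)/3 ≈ -5.0 - 4.6188*I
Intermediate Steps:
g = -8
A(J, F) = -4/3 (A(J, F) = -2 + (1/3)*2 = -2 + 2/3 = -4/3)
T(U) = I*sqrt(3)/3 (T(U) = sqrt(-4/3 + 1) = sqrt(-1/3) = I*sqrt(3)/3)
-5 + g*T(5) = -5 - 8*I*sqrt(3)/3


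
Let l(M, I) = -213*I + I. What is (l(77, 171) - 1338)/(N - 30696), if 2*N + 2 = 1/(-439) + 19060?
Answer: 33004020/18584627 ≈ 1.7759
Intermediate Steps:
N = 8366461/878 (N = -1 + (1/(-439) + 19060)/2 = -1 + (-1/439 + 19060)/2 = -1 + (1/2)*(8367339/439) = -1 + 8367339/878 = 8366461/878 ≈ 9529.0)
l(M, I) = -212*I
(l(77, 171) - 1338)/(N - 30696) = (-212*171 - 1338)/(8366461/878 - 30696) = (-36252 - 1338)/(-18584627/878) = -37590*(-878/18584627) = 33004020/18584627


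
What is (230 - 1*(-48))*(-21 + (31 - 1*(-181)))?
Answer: 53098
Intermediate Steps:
(230 - 1*(-48))*(-21 + (31 - 1*(-181))) = (230 + 48)*(-21 + (31 + 181)) = 278*(-21 + 212) = 278*191 = 53098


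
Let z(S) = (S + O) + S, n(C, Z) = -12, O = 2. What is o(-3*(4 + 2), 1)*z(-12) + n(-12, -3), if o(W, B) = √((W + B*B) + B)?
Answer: -12 - 88*I ≈ -12.0 - 88.0*I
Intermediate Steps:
o(W, B) = √(B + W + B²) (o(W, B) = √((W + B²) + B) = √(B + W + B²))
z(S) = 2 + 2*S (z(S) = (S + 2) + S = (2 + S) + S = 2 + 2*S)
o(-3*(4 + 2), 1)*z(-12) + n(-12, -3) = √(1 - 3*(4 + 2) + 1²)*(2 + 2*(-12)) - 12 = √(1 - 3*6 + 1)*(2 - 24) - 12 = √(1 - 18 + 1)*(-22) - 12 = √(-16)*(-22) - 12 = (4*I)*(-22) - 12 = -88*I - 12 = -12 - 88*I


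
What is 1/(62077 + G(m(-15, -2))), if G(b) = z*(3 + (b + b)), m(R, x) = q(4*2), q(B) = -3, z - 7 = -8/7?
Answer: 7/434416 ≈ 1.6114e-5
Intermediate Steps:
z = 41/7 (z = 7 - 8/7 = 41/7 ≈ 5.8571)
m(R, x) = -3
G(b) = 123/7 + 82*b/7 (G(b) = 41*(3 + (b + b))/7 = 41*(3 + 2*b)/7 = 123/7 + 82*b/7)
1/(62077 + G(m(-15, -2))) = 1/(62077 + (123/7 + (82/7)*(-3))) = 1/(62077 + (123/7 - 246/7)) = 1/(62077 - 123/7) = 1/(434416/7) = 7/434416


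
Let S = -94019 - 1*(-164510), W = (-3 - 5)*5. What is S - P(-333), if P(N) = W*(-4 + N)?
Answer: 57011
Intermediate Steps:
W = -40 (W = -8*5 = -40)
P(N) = 160 - 40*N (P(N) = -40*(-4 + N) = 160 - 40*N)
S = 70491 (S = -94019 + 164510 = 70491)
S - P(-333) = 70491 - (160 - 40*(-333)) = 70491 - (160 + 13320) = 70491 - 1*13480 = 70491 - 13480 = 57011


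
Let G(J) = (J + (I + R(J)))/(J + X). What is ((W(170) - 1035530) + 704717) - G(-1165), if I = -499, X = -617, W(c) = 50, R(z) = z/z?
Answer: -589421329/1782 ≈ -3.3076e+5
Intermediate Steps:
R(z) = 1
G(J) = (-498 + J)/(-617 + J) (G(J) = (J + (-499 + 1))/(J - 617) = (J - 498)/(-617 + J) = (-498 + J)/(-617 + J))
((W(170) - 1035530) + 704717) - G(-1165) = ((50 - 1035530) + 704717) - (-498 - 1165)/(-617 - 1165) = (-1035480 + 704717) - (-1663)/(-1782) = -330763 - (-1)*(-1663)/1782 = -330763 - 1*1663/1782 = -330763 - 1663/1782 = -589421329/1782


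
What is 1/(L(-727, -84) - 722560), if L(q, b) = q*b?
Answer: -1/661492 ≈ -1.5117e-6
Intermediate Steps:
L(q, b) = b*q
1/(L(-727, -84) - 722560) = 1/(-84*(-727) - 722560) = 1/(61068 - 722560) = 1/(-661492) = -1/661492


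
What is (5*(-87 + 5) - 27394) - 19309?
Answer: -47113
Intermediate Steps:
(5*(-87 + 5) - 27394) - 19309 = (5*(-82) - 27394) - 19309 = (-410 - 27394) - 19309 = -27804 - 19309 = -47113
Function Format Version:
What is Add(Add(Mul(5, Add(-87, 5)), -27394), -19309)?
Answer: -47113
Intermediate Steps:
Add(Add(Mul(5, Add(-87, 5)), -27394), -19309) = Add(Add(Mul(5, -82), -27394), -19309) = Add(Add(-410, -27394), -19309) = Add(-27804, -19309) = -47113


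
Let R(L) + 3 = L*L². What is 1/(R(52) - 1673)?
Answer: 1/138932 ≈ 7.1978e-6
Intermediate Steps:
R(L) = -3 + L³ (R(L) = -3 + L*L² = -3 + L³)
1/(R(52) - 1673) = 1/((-3 + 52³) - 1673) = 1/((-3 + 140608) - 1673) = 1/(140605 - 1673) = 1/138932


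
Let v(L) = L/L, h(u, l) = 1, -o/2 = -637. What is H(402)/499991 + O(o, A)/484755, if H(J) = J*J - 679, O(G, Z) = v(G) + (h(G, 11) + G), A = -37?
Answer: 78647186891/242373137205 ≈ 0.32449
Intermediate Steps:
o = 1274 (o = -2*(-637) = 1274)
v(L) = 1
O(G, Z) = 2 + G (O(G, Z) = 1 + (1 + G) = 2 + G)
H(J) = -679 + J² (H(J) = J² - 679 = -679 + J²)
H(402)/499991 + O(o, A)/484755 = (-679 + 402²)/499991 + (2 + 1274)/484755 = (-679 + 161604)*(1/499991) + 1276*(1/484755) = 160925*(1/499991) + 1276/484755 = 160925/499991 + 1276/484755 = 78647186891/242373137205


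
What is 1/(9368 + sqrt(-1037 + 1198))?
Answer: 9368/87759263 - sqrt(161)/87759263 ≈ 0.00010660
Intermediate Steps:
1/(9368 + sqrt(-1037 + 1198)) = 1/(9368 + sqrt(161))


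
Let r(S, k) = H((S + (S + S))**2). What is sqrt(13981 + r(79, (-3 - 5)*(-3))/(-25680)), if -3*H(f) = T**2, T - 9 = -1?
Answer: sqrt(36015407665)/1605 ≈ 118.24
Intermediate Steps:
T = 8 (T = 9 - 1 = 8)
H(f) = -64/3 (H(f) = -1/3*8**2 = -1/3*64 = -64/3)
r(S, k) = -64/3
sqrt(13981 + r(79, (-3 - 5)*(-3))/(-25680)) = sqrt(13981 - 64/3/(-25680)) = sqrt(13981 - 64/3*(-1/25680)) = sqrt(13981 + 4/4815) = sqrt(67318519/4815) = sqrt(36015407665)/1605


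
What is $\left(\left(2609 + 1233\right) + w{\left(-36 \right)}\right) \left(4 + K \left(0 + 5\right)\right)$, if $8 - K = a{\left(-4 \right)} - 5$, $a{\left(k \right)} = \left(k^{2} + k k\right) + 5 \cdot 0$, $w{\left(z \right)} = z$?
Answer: $-346346$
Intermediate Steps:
$a{\left(k \right)} = 2 k^{2}$ ($a{\left(k \right)} = \left(k^{2} + k^{2}\right) + 0 = 2 k^{2} + 0 = 2 k^{2}$)
$K = -19$ ($K = 8 - \left(2 \left(-4\right)^{2} - 5\right) = 8 - \left(2 \cdot 16 - 5\right) = 8 - \left(32 - 5\right) = 8 - 27 = -19$)
$\left(\left(2609 + 1233\right) + w{\left(-36 \right)}\right) \left(4 + K \left(0 + 5\right)\right) = \left(\left(2609 + 1233\right) - 36\right) \left(4 - 19 \left(0 + 5\right)\right) = \left(3842 - 36\right) \left(4 - 95\right) = 3806 \left(4 - 95\right) = 3806 \left(-91\right) = -346346$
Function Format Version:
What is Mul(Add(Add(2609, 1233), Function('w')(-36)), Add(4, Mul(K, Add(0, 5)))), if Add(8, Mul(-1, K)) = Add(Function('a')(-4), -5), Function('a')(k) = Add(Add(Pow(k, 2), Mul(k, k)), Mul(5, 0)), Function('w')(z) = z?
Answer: -346346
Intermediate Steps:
Function('a')(k) = Mul(2, Pow(k, 2)) (Function('a')(k) = Add(Add(Pow(k, 2), Pow(k, 2)), 0) = Add(Mul(2, Pow(k, 2)), 0) = Mul(2, Pow(k, 2)))
K = -19 (K = Add(8, Mul(-1, Add(Mul(2, Pow(-4, 2)), -5))) = Add(8, Mul(-1, Add(Mul(2, 16), -5))) = Add(8, Mul(-1, Add(32, -5))) = Add(8, Mul(-1, 27)) = Add(8, -27) = -19)
Mul(Add(Add(2609, 1233), Function('w')(-36)), Add(4, Mul(K, Add(0, 5)))) = Mul(Add(Add(2609, 1233), -36), Add(4, Mul(-19, Add(0, 5)))) = Mul(Add(3842, -36), Add(4, Mul(-19, 5))) = Mul(3806, Add(4, -95)) = Mul(3806, -91) = -346346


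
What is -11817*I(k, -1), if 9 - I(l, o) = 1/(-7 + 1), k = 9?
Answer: -216645/2 ≈ -1.0832e+5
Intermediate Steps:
I(l, o) = 55/6 (I(l, o) = 9 - 1/(-7 + 1) = 9 - 1/(-6) = 9 - 1*(-1/6) = 9 + 1/6 = 55/6)
-11817*I(k, -1) = -11817*55/6 = -216645/2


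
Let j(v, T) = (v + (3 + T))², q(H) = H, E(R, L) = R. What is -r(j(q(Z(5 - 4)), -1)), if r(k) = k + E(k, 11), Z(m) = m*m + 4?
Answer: -98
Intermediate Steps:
Z(m) = 4 + m² (Z(m) = m² + 4 = 4 + m²)
j(v, T) = (3 + T + v)²
r(k) = 2*k (r(k) = k + k = 2*k)
-r(j(q(Z(5 - 4)), -1)) = -2*(3 - 1 + (4 + (5 - 4)²))² = -2*(3 - 1 + (4 + 1²))² = -2*(3 - 1 + (4 + 1))² = -2*(3 - 1 + 5)² = -2*7² = -2*49 = -1*98 = -98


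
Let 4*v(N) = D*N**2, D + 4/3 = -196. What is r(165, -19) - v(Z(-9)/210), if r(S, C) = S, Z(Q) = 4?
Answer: 5457967/33075 ≈ 165.02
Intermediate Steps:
D = -592/3 (D = -4/3 - 196 = -592/3 ≈ -197.33)
v(N) = -148*N**2/3 (v(N) = (-592*N**2/3)/4 = -148*N**2/3)
r(165, -19) - v(Z(-9)/210) = 165 - (-148)*(4/210)**2/3 = 165 - (-148)*(4*(1/210))**2/3 = 165 - (-148)*(2/105)**2/3 = 165 - (-148)*4/(3*11025) = 165 - 1*(-592/33075) = 165 + 592/33075 = 5457967/33075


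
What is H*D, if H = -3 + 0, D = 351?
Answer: -1053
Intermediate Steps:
H = -3
H*D = -3*351 = -1053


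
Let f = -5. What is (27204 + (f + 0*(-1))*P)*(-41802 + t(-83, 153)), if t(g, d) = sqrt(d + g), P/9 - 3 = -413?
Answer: -1908428508 + 45654*sqrt(70) ≈ -1.9080e+9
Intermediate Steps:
P = -3690 (P = 27 + 9*(-413) = 27 - 3717 = -3690)
(27204 + (f + 0*(-1))*P)*(-41802 + t(-83, 153)) = (27204 + (-5 + 0*(-1))*(-3690))*(-41802 + sqrt(153 - 83)) = (27204 + (-5 + 0)*(-3690))*(-41802 + sqrt(70)) = (27204 - 5*(-3690))*(-41802 + sqrt(70)) = (27204 + 18450)*(-41802 + sqrt(70)) = 45654*(-41802 + sqrt(70)) = -1908428508 + 45654*sqrt(70)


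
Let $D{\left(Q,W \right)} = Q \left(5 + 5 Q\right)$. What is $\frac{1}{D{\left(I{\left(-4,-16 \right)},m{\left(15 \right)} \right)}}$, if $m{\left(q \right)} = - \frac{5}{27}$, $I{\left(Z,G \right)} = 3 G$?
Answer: $\frac{1}{11280} \approx 8.8652 \cdot 10^{-5}$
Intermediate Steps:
$m{\left(q \right)} = - \frac{5}{27}$ ($m{\left(q \right)} = \left(-5\right) \frac{1}{27} = - \frac{5}{27}$)
$\frac{1}{D{\left(I{\left(-4,-16 \right)},m{\left(15 \right)} \right)}} = \frac{1}{5 \cdot 3 \left(-16\right) \left(1 + 3 \left(-16\right)\right)} = \frac{1}{5 \left(-48\right) \left(1 - 48\right)} = \frac{1}{5 \left(-48\right) \left(-47\right)} = \frac{1}{11280}$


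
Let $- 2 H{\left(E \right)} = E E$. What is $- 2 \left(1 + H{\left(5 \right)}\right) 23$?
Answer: $529$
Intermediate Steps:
$H{\left(E \right)} = - \frac{E^{2}}{2}$ ($H{\left(E \right)} = - \frac{E E}{2} = - \frac{E^{2}}{2}$)
$- 2 \left(1 + H{\left(5 \right)}\right) 23 = - 2 \left(1 - \frac{5^{2}}{2}\right) 23 = - 2 \left(1 - \frac{25}{2}\right) 23 = \left(-2\right) \left(- \frac{23}{2}\right) 23 = 23 \cdot 23 = 529$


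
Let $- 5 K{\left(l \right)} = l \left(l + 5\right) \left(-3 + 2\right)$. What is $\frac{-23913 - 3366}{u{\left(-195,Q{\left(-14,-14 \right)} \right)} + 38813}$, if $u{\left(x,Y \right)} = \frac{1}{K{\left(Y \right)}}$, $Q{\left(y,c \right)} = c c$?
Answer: $- \frac{1074683484}{1529076953} \approx -0.70283$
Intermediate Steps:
$Q{\left(y,c \right)} = c^{2}$
$K{\left(l \right)} = \frac{l \left(5 + l\right)}{5}$ ($K{\left(l \right)} = - \frac{l \left(l + 5\right) \left(-3 + 2\right)}{5} = - \frac{l \left(5 + l\right) \left(-1\right)}{5} = - \frac{\left(-1\right) l \left(5 + l\right)}{5} = \frac{l \left(5 + l\right)}{5}$)
$u{\left(x,Y \right)} = \frac{5}{Y \left(5 + Y\right)}$ ($u{\left(x,Y \right)} = \frac{1}{\frac{1}{5} Y \left(5 + Y\right)} = \frac{5}{Y \left(5 + Y\right)}$)
$\frac{-23913 - 3366}{u{\left(-195,Q{\left(-14,-14 \right)} \right)} + 38813} = \frac{-23913 - 3366}{\frac{5}{\left(-14\right)^{2} \left(5 + \left(-14\right)^{2}\right)} + 38813} = - \frac{27279}{\frac{5}{196 \left(5 + 196\right)} + 38813} = - \frac{27279}{5 \cdot \frac{1}{196} \cdot \frac{1}{201} + 38813} = - \frac{27279}{\frac{5}{39396} + 38813} = - \frac{27279}{\frac{1529076953}{39396}} = \left(-27279\right) \frac{39396}{1529076953} = - \frac{1074683484}{1529076953}$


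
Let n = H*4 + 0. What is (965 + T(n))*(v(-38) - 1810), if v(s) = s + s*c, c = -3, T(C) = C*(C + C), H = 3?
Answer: -2172702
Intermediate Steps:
n = 12 (n = 3*4 + 0 = 12 + 0 = 12)
T(C) = 2*C**2 (T(C) = C*(2*C) = 2*C**2)
v(s) = -2*s (v(s) = s + s*(-3) = s - 3*s = -2*s)
(965 + T(n))*(v(-38) - 1810) = (965 + 2*12**2)*(-2*(-38) - 1810) = (965 + 2*144)*(76 - 1810) = (965 + 288)*(-1734) = 1253*(-1734) = -2172702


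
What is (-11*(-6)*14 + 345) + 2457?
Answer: 3726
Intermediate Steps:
(-11*(-6)*14 + 345) + 2457 = (66*14 + 345) + 2457 = (924 + 345) + 2457 = 1269 + 2457 = 3726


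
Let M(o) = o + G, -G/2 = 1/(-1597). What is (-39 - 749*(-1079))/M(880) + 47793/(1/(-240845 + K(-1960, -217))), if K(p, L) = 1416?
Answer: -8040799256564755/702681 ≈ -1.1443e+10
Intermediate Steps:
G = 2/1597 (G = -2/(-1597) = -2*(-1/1597) = 2/1597 ≈ 0.0012523)
M(o) = 2/1597 + o (M(o) = o + 2/1597 = 2/1597 + o)
(-39 - 749*(-1079))/M(880) + 47793/(1/(-240845 + K(-1960, -217))) = (-39 - 749*(-1079))/(2/1597 + 880) + 47793/(1/(-240845 + 1416)) = (-39 + 808171)/(1405362/1597) + 47793/(1/(-239429)) = 808132*(1597/1405362) + 47793/(-1/239429) = 645293402/702681 + 47793*(-239429) = 645293402/702681 - 11443030197 = -8040799256564755/702681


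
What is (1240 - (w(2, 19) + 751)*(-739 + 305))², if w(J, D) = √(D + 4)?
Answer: 107047158464 + 283987032*√23 ≈ 1.0841e+11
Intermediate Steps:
w(J, D) = √(4 + D)
(1240 - (w(2, 19) + 751)*(-739 + 305))² = (1240 - (√(4 + 19) + 751)*(-739 + 305))² = (1240 - (√23 + 751)*(-434))² = (1240 - (751 + √23)*(-434))² = (1240 - (-325934 - 434*√23))² = (1240 + (325934 + 434*√23))² = (327174 + 434*√23)²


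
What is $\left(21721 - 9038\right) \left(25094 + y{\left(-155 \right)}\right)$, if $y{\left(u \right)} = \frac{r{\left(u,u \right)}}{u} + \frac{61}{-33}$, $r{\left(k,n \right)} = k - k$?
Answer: $\frac{954731273}{3} \approx 3.1824 \cdot 10^{8}$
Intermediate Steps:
$r{\left(k,n \right)} = 0$
$y{\left(u \right)} = - \frac{61}{33}$ ($y{\left(u \right)} = \frac{0}{u} + \frac{61}{-33} = 0 + 61 \left(- \frac{1}{33}\right) = 0 - \frac{61}{33} = - \frac{61}{33}$)
$\left(21721 - 9038\right) \left(25094 + y{\left(-155 \right)}\right) = \left(21721 - 9038\right) \left(25094 - \frac{61}{33}\right) = 12683 \cdot \frac{828041}{33} = \frac{954731273}{3}$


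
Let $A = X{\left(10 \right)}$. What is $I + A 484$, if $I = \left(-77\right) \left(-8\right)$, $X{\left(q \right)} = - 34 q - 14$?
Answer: $-170720$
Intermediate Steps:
$X{\left(q \right)} = -14 - 34 q$
$A = -354$ ($A = -14 - 340 = -354$)
$I = 616$
$I + A 484 = 616 - 171336 = -170720$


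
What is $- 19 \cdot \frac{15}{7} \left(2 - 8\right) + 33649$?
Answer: $\frac{237253}{7} \approx 33893.0$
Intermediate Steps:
$- 19 \cdot \frac{15}{7} \left(2 - 8\right) + 33649 = - 19 \cdot 15 \cdot \frac{1}{7} \left(-6\right) + 33649 = \left(-19\right) \frac{15}{7} \left(-6\right) + 33649 = \left(- \frac{285}{7}\right) \left(-6\right) + 33649 = \frac{1710}{7} + 33649 = \frac{237253}{7}$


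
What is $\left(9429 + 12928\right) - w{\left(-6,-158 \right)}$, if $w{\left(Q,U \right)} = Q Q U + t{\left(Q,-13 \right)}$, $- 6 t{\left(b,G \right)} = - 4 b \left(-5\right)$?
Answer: $28025$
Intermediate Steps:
$t{\left(b,G \right)} = - \frac{10 b}{3}$ ($t{\left(b,G \right)} = - \frac{- 4 b \left(-5\right)}{6} = - \frac{20 b}{6} = - \frac{10 b}{3}$)
$w{\left(Q,U \right)} = - \frac{10 Q}{3} + U Q^{2}$ ($w{\left(Q,U \right)} = Q Q U - \frac{10 Q}{3} = Q^{2} U - \frac{10 Q}{3} = U Q^{2} - \frac{10 Q}{3} = - \frac{10 Q}{3} + U Q^{2}$)
$\left(9429 + 12928\right) - w{\left(-6,-158 \right)} = \left(9429 + 12928\right) - \frac{1}{3} \left(-6\right) \left(-10 + 3 \left(-6\right) \left(-158\right)\right) = 22357 - \frac{1}{3} \left(-6\right) \left(-10 + 2844\right) = 22357 - \frac{1}{3} \left(-6\right) 2834 = 22357 - -5668 = 22357 + 5668 = 28025$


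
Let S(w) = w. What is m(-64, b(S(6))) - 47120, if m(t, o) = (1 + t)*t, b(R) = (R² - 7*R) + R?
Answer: -43088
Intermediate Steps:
b(R) = R² - 6*R
m(t, o) = t*(1 + t)
m(-64, b(S(6))) - 47120 = -64*(1 - 64) - 47120 = -64*(-63) - 47120 = 4032 - 47120 = -43088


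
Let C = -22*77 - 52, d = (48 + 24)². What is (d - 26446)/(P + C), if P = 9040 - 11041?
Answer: 21262/3747 ≈ 5.6744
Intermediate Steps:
d = 5184 (d = 72² = 5184)
P = -2001
C = -1746 (C = -1694 - 52 = -1746)
(d - 26446)/(P + C) = (5184 - 26446)/(-2001 - 1746) = -21262/(-3747) = -21262*(-1/3747) = 21262/3747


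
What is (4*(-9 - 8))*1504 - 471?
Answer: -102743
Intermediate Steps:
(4*(-9 - 8))*1504 - 471 = (4*(-17))*1504 - 471 = -68*1504 - 471 = -102272 - 471 = -102743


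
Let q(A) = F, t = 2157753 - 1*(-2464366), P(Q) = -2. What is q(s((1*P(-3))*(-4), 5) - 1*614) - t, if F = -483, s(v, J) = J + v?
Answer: -4622602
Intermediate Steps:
t = 4622119 (t = 2157753 + 2464366 = 4622119)
q(A) = -483
q(s((1*P(-3))*(-4), 5) - 1*614) - t = -483 - 1*4622119 = -483 - 4622119 = -4622602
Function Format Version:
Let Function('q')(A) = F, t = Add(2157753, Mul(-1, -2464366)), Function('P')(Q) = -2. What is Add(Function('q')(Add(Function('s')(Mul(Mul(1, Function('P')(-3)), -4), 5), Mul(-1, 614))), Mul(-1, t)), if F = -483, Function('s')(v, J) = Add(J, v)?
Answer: -4622602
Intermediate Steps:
t = 4622119 (t = Add(2157753, 2464366) = 4622119)
Function('q')(A) = -483
Add(Function('q')(Add(Function('s')(Mul(Mul(1, Function('P')(-3)), -4), 5), Mul(-1, 614))), Mul(-1, t)) = Add(-483, Mul(-1, 4622119)) = Add(-483, -4622119) = -4622602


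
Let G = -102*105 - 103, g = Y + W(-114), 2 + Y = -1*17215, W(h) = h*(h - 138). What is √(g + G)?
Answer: √698 ≈ 26.420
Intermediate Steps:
W(h) = h*(-138 + h)
Y = -17217 (Y = -2 - 1*17215 = -2 - 17215 = -17217)
g = 11511 (g = -17217 - 114*(-138 - 114) = -17217 - 114*(-252) = -17217 + 28728 = 11511)
G = -10813 (G = -10710 - 103 = -10813)
√(g + G) = √(11511 - 10813) = √698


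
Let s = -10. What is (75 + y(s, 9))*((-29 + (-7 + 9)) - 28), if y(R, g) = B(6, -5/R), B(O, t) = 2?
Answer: -4235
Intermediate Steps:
y(R, g) = 2
(75 + y(s, 9))*((-29 + (-7 + 9)) - 28) = (75 + 2)*((-29 + (-7 + 9)) - 28) = 77*((-29 + 2) - 28) = 77*(-27 - 28) = 77*(-55) = -4235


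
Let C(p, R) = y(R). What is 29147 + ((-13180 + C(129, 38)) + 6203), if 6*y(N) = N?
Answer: 66529/3 ≈ 22176.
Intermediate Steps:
y(N) = N/6
C(p, R) = R/6
29147 + ((-13180 + C(129, 38)) + 6203) = 29147 + ((-13180 + (⅙)*38) + 6203) = 29147 + ((-13180 + 19/3) + 6203) = 29147 + (-39521/3 + 6203) = 29147 - 20912/3 = 66529/3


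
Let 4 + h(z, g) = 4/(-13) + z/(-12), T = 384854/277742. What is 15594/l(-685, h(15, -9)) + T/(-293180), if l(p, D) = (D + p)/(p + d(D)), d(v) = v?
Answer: 634897231176893/40714199780 ≈ 15594.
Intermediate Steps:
T = 192427/138871 (T = 384854*(1/277742) = 192427/138871 ≈ 1.3857)
h(z, g) = -56/13 - z/12 (h(z, g) = -4 + (4/(-13) + z/(-12)) = -4 + (4*(-1/13) + z*(-1/12)) = -4 + (-4/13 - z/12) = -56/13 - z/12)
l(p, D) = 1 (l(p, D) = (D + p)/(p + D) = (D + p)/(D + p) = 1)
15594/l(-685, h(15, -9)) + T/(-293180) = 15594/1 + (192427/138871)/(-293180) = 15594*1 + (192427/138871)*(-1/293180) = 15594 - 192427/40714199780 = 634897231176893/40714199780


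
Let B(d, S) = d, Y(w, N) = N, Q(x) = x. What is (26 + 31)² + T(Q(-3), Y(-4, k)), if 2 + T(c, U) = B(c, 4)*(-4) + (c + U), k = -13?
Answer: 3243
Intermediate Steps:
T(c, U) = -2 + U - 3*c (T(c, U) = -2 + (c*(-4) + (c + U)) = -2 + (-4*c + (U + c)) = -2 + (U - 3*c) = -2 + U - 3*c)
(26 + 31)² + T(Q(-3), Y(-4, k)) = (26 + 31)² + (-2 - 13 - 3*(-3)) = 57² + (-2 - 13 + 9) = 3249 - 6 = 3243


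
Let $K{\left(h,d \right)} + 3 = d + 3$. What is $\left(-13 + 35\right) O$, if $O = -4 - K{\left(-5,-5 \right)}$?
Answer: $22$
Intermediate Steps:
$K{\left(h,d \right)} = d$ ($K{\left(h,d \right)} = -3 + \left(d + 3\right) = -3 + \left(3 + d\right) = d$)
$O = 1$ ($O = -4 - -5 = -4 + 5 = 1$)
$\left(-13 + 35\right) O = \left(-13 + 35\right) 1 = 22 \cdot 1 = 22$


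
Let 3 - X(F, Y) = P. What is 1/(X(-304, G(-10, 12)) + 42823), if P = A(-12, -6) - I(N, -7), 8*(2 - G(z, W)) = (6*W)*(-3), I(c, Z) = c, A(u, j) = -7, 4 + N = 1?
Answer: 1/42830 ≈ 2.3348e-5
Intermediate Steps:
N = -3 (N = -4 + 1 = -3)
G(z, W) = 2 + 9*W/4 (G(z, W) = 2 - 6*W*(-3)/8 = 2 - (-9)*W/4 = 2 + 9*W/4)
P = -4 (P = -7 - 1*(-3) = -7 + 3 = -4)
X(F, Y) = 7 (X(F, Y) = 3 - 1*(-4) = 3 + 4 = 7)
1/(X(-304, G(-10, 12)) + 42823) = 1/(7 + 42823) = 1/42830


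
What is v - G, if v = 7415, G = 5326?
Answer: 2089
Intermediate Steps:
v - G = 7415 - 1*5326 = 7415 - 5326 = 2089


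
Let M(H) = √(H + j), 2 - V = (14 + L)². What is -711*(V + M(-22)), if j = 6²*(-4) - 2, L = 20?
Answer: 820494 - 1422*I*√42 ≈ 8.2049e+5 - 9215.6*I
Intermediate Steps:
j = -146 (j = 36*(-4) - 2 = -144 - 2 = -146)
V = -1154 (V = 2 - (14 + 20)² = 2 - 1*34² = 2 - 1*1156 = 2 - 1156 = -1154)
M(H) = √(-146 + H) (M(H) = √(H - 146) = √(-146 + H))
-711*(V + M(-22)) = -711*(-1154 + √(-146 - 22)) = -711*(-1154 + √(-168)) = -711*(-1154 + 2*I*√42) = 820494 - 1422*I*√42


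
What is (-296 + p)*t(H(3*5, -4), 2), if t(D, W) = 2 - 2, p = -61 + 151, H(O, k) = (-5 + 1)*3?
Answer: 0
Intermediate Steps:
H(O, k) = -12 (H(O, k) = -4*3 = -12)
p = 90
t(D, W) = 0
(-296 + p)*t(H(3*5, -4), 2) = (-296 + 90)*0 = -206*0 = 0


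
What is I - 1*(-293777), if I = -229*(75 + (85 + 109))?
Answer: 232176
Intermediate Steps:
I = -61601 (I = -229*(75 + 194) = -229*269 = -61601)
I - 1*(-293777) = -61601 - 1*(-293777) = -61601 + 293777 = 232176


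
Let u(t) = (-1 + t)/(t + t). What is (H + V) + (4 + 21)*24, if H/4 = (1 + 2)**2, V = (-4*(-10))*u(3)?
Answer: 1948/3 ≈ 649.33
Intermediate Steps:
u(t) = (-1 + t)/(2*t) (u(t) = (-1 + t)/((2*t)) = (-1 + t)*(1/(2*t)) = (-1 + t)/(2*t))
V = 40/3 (V = (-4*(-10))*((1/2)*(-1 + 3)/3) = 40*((1/2)*(1/3)*2) = 40*(1/3) = 40/3 ≈ 13.333)
H = 36 (H = 4*(1 + 2)**2 = 4*3**2 = 4*9 = 36)
(H + V) + (4 + 21)*24 = (36 + 40/3) + (4 + 21)*24 = 148/3 + 25*24 = 148/3 + 600 = 1948/3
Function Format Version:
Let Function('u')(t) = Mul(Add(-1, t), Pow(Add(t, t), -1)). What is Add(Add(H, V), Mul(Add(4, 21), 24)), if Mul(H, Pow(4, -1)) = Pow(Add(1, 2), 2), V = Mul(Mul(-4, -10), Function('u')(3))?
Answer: Rational(1948, 3) ≈ 649.33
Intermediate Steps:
Function('u')(t) = Mul(Rational(1, 2), Pow(t, -1), Add(-1, t)) (Function('u')(t) = Mul(Add(-1, t), Pow(Mul(2, t), -1)) = Mul(Add(-1, t), Mul(Rational(1, 2), Pow(t, -1))) = Mul(Rational(1, 2), Pow(t, -1), Add(-1, t)))
V = Rational(40, 3) (V = Mul(Mul(-4, -10), Mul(Rational(1, 2), Pow(3, -1), Add(-1, 3))) = Mul(40, Mul(Rational(1, 2), Rational(1, 3), 2)) = Mul(40, Rational(1, 3)) = Rational(40, 3) ≈ 13.333)
H = 36 (H = Mul(4, Pow(Add(1, 2), 2)) = Mul(4, Pow(3, 2)) = Mul(4, 9) = 36)
Add(Add(H, V), Mul(Add(4, 21), 24)) = Add(Add(36, Rational(40, 3)), Mul(Add(4, 21), 24)) = Add(Rational(148, 3), Mul(25, 24)) = Add(Rational(148, 3), 600) = Rational(1948, 3)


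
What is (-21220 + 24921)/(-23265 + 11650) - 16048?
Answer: -186401221/11615 ≈ -16048.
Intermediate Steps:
(-21220 + 24921)/(-23265 + 11650) - 16048 = 3701/(-11615) - 16048 = 3701*(-1/11615) - 16048 = -3701/11615 - 16048 = -186401221/11615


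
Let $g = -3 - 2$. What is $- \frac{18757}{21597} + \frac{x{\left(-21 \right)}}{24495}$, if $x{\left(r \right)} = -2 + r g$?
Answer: $- \frac{2208832}{2555645} \approx -0.8643$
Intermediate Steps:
$g = -5$ ($g = -3 - 2 = -5$)
$x{\left(r \right)} = -2 - 5 r$ ($x{\left(r \right)} = -2 + r \left(-5\right) = -2 - 5 r$)
$- \frac{18757}{21597} + \frac{x{\left(-21 \right)}}{24495} = - \frac{18757}{21597} + \frac{-2 - -105}{24495} = \left(-18757\right) \frac{1}{21597} + \left(-2 + 105\right) \frac{1}{24495} = - \frac{18757}{21597} + 103 \cdot \frac{1}{24495} = - \frac{18757}{21597} + \frac{103}{24495} = - \frac{2208832}{2555645}$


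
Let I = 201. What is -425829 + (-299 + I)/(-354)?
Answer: -75371684/177 ≈ -4.2583e+5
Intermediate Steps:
-425829 + (-299 + I)/(-354) = -425829 + (-299 + 201)/(-354) = -425829 - 98*(-1/354) = -425829 + 49/177 = -75371684/177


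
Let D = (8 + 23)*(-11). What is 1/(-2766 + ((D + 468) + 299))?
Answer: -1/2340 ≈ -0.00042735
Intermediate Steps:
D = -341 (D = 31*(-11) = -341)
1/(-2766 + ((D + 468) + 299)) = 1/(-2766 + ((-341 + 468) + 299)) = 1/(-2766 + (127 + 299)) = 1/(-2766 + 426) = 1/(-2340) = -1/2340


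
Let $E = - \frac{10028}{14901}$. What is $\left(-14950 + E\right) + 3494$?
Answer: $- \frac{170715884}{14901} \approx -11457.0$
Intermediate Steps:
$E = - \frac{10028}{14901}$ ($E = \left(-10028\right) \frac{1}{14901} = - \frac{10028}{14901} \approx -0.67297$)
$\left(-14950 + E\right) + 3494 = \left(-14950 - \frac{10028}{14901}\right) + 3494 = - \frac{222779978}{14901} + 3494 = - \frac{170715884}{14901}$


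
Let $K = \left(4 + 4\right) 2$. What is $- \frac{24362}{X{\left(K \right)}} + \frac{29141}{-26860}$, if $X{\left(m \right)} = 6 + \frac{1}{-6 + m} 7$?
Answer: $- \frac{6545585647}{1799620} \approx -3637.2$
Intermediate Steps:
$K = 16$ ($K = 8 \cdot 2 = 16$)
$X{\left(m \right)} = 6 + \frac{7}{-6 + m}$
$- \frac{24362}{X{\left(K \right)}} + \frac{29141}{-26860} = - \frac{24362}{\frac{1}{-6 + 16} \left(-29 + 6 \cdot 16\right)} + \frac{29141}{-26860} = - \frac{24362}{\frac{1}{10} \left(-29 + 96\right)} + 29141 \left(- \frac{1}{26860}\right) = - \frac{24362}{\frac{1}{10} \cdot 67} - \frac{29141}{26860} = - \frac{24362}{\frac{67}{10}} - \frac{29141}{26860} = \left(-24362\right) \frac{10}{67} - \frac{29141}{26860} = - \frac{243620}{67} - \frac{29141}{26860} = - \frac{6545585647}{1799620}$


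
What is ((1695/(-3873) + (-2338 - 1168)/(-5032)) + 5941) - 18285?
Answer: -40094396081/3248156 ≈ -12344.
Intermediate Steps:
((1695/(-3873) + (-2338 - 1168)/(-5032)) + 5941) - 18285 = ((1695*(-1/3873) - 3506*(-1/5032)) + 5941) - 18285 = ((-565/1291 + 1753/2516) + 5941) - 18285 = (841583/3248156 + 5941) - 18285 = 19298136379/3248156 - 18285 = -40094396081/3248156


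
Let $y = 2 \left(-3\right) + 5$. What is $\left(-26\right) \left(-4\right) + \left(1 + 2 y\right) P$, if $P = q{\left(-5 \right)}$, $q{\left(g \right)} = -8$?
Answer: $112$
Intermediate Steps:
$y = -1$ ($y = -6 + 5 = -1$)
$P = -8$
$\left(-26\right) \left(-4\right) + \left(1 + 2 y\right) P = \left(-26\right) \left(-4\right) + \left(1 + 2 \left(-1\right)\right) \left(-8\right) = 104 + \left(1 - 2\right) \left(-8\right) = 104 - -8 = 104 + 8 = 112$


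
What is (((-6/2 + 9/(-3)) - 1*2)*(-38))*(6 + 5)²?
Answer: 36784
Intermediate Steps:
(((-6/2 + 9/(-3)) - 1*2)*(-38))*(6 + 5)² = (((-6*½ + 9*(-⅓)) - 2)*(-38))*11² = (((-3 - 3) - 2)*(-38))*121 = ((-6 - 2)*(-38))*121 = -8*(-38)*121 = 304*121 = 36784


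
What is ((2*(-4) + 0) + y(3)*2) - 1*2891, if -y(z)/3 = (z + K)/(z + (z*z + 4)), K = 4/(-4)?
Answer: -11599/4 ≈ -2899.8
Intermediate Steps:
K = -1 (K = 4*(-¼) = -1)
y(z) = -3*(-1 + z)/(4 + z + z²) (y(z) = -3*(z - 1)/(z + (z*z + 4)) = -3*(-1 + z)/(z + (z² + 4)) = -3*(-1 + z)/(z + (4 + z²)) = -3*(-1 + z)/(4 + z + z²))
((2*(-4) + 0) + y(3)*2) - 1*2891 = ((2*(-4) + 0) + (3*(1 - 1*3)/(4 + 3 + 3²))*2) - 1*2891 = ((-8 + 0) + (3*(1 - 3)/(4 + 3 + 9))*2) - 2891 = (-8 + (3*(-2)/16)*2) - 2891 = (-8 + (3*(1/16)*(-2))*2) - 2891 = (-8 - 3/8*2) - 2891 = (-8 - ¾) - 2891 = -35/4 - 2891 = -11599/4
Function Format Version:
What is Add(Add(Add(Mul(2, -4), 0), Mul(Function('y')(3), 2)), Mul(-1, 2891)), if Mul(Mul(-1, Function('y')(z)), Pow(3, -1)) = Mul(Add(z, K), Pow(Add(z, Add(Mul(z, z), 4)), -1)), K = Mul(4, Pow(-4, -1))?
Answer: Rational(-11599, 4) ≈ -2899.8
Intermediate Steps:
K = -1 (K = Mul(4, Rational(-1, 4)) = -1)
Function('y')(z) = Mul(-3, Pow(Add(4, z, Pow(z, 2)), -1), Add(-1, z)) (Function('y')(z) = Mul(-3, Mul(Add(z, -1), Pow(Add(z, Add(Mul(z, z), 4)), -1))) = Mul(-3, Mul(Add(-1, z), Pow(Add(z, Add(Pow(z, 2), 4)), -1))) = Mul(-3, Mul(Add(-1, z), Pow(Add(z, Add(4, Pow(z, 2))), -1))) = Mul(-3, Mul(Add(-1, z), Pow(Add(4, z, Pow(z, 2)), -1))) = Mul(-3, Mul(Pow(Add(4, z, Pow(z, 2)), -1), Add(-1, z))) = Mul(-3, Pow(Add(4, z, Pow(z, 2)), -1), Add(-1, z)))
Add(Add(Add(Mul(2, -4), 0), Mul(Function('y')(3), 2)), Mul(-1, 2891)) = Add(Add(Add(Mul(2, -4), 0), Mul(Mul(3, Pow(Add(4, 3, Pow(3, 2)), -1), Add(1, Mul(-1, 3))), 2)), Mul(-1, 2891)) = Add(Add(Add(-8, 0), Mul(Mul(3, Pow(Add(4, 3, 9), -1), Add(1, -3)), 2)), -2891) = Add(Add(-8, Mul(Mul(3, Pow(16, -1), -2), 2)), -2891) = Add(Add(-8, Mul(Mul(3, Rational(1, 16), -2), 2)), -2891) = Add(Add(-8, Mul(Rational(-3, 8), 2)), -2891) = Add(Add(-8, Rational(-3, 4)), -2891) = Add(Rational(-35, 4), -2891) = Rational(-11599, 4)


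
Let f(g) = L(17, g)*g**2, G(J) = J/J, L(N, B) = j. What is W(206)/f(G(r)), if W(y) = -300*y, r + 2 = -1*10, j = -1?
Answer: 61800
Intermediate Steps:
r = -12 (r = -2 - 1*10 = -2 - 10 = -12)
L(N, B) = -1
G(J) = 1
f(g) = -g**2
W(206)/f(G(r)) = (-300*206)/((-1*1**2)) = -61800/((-1*1)) = -61800/(-1) = -61800*(-1) = 61800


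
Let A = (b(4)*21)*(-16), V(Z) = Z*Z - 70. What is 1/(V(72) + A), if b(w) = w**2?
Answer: -1/262 ≈ -0.0038168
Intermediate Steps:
V(Z) = -70 + Z**2 (V(Z) = Z**2 - 70 = -70 + Z**2)
A = -5376 (A = (4**2*21)*(-16) = (16*21)*(-16) = 336*(-16) = -5376)
1/(V(72) + A) = 1/((-70 + 72**2) - 5376) = 1/((-70 + 5184) - 5376) = 1/(5114 - 5376) = 1/(-262) = -1/262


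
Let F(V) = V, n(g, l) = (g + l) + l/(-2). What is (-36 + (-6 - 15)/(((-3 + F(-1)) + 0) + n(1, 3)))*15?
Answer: -330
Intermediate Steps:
n(g, l) = g + l/2 (n(g, l) = (g + l) + l*(-½) = (g + l) - l/2 = g + l/2)
(-36 + (-6 - 15)/(((-3 + F(-1)) + 0) + n(1, 3)))*15 = (-36 + (-6 - 15)/(((-3 - 1) + 0) + (1 + (½)*3)))*15 = (-36 - 21/((-4 + 0) + (1 + 3/2)))*15 = (-36 - 21/(-4 + 5/2))*15 = (-36 - 21/(-3/2))*15 = (-36 - 21*(-⅔))*15 = (-36 + 14)*15 = -22*15 = -330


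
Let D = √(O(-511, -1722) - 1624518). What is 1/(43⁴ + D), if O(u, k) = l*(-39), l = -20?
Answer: 3418801/11688201901339 - I*√1623738/11688201901339 ≈ 2.925e-7 - 1.0902e-10*I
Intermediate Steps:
O(u, k) = 780 (O(u, k) = -20*(-39) = 780)
D = I*√1623738 (D = √(780 - 1624518) = √(-1623738) = I*√1623738 ≈ 1274.3*I)
1/(43⁴ + D) = 1/(43⁴ + I*√1623738) = 1/(3418801 + I*√1623738)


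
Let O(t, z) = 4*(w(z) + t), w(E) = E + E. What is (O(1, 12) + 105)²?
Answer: 42025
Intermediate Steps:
w(E) = 2*E
O(t, z) = 4*t + 8*z (O(t, z) = 4*(2*z + t) = 4*(t + 2*z) = 4*t + 8*z)
(O(1, 12) + 105)² = ((4*1 + 8*12) + 105)² = ((4 + 96) + 105)² = (100 + 105)² = 205² = 42025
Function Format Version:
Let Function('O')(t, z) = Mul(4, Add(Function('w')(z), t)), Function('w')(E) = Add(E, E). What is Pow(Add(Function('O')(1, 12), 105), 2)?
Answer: 42025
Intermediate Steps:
Function('w')(E) = Mul(2, E)
Function('O')(t, z) = Add(Mul(4, t), Mul(8, z)) (Function('O')(t, z) = Mul(4, Add(Mul(2, z), t)) = Mul(4, Add(t, Mul(2, z))) = Add(Mul(4, t), Mul(8, z)))
Pow(Add(Function('O')(1, 12), 105), 2) = Pow(Add(Add(Mul(4, 1), Mul(8, 12)), 105), 2) = Pow(Add(Add(4, 96), 105), 2) = Pow(Add(100, 105), 2) = Pow(205, 2) = 42025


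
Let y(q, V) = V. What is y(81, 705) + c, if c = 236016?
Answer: 236721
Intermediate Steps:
y(81, 705) + c = 705 + 236016 = 236721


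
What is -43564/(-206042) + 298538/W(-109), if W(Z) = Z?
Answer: -30753309060/11229289 ≈ -2738.7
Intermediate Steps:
-43564/(-206042) + 298538/W(-109) = -43564/(-206042) + 298538/(-109) = -43564*(-1/206042) + 298538*(-1/109) = 21782/103021 - 298538/109 = -30753309060/11229289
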